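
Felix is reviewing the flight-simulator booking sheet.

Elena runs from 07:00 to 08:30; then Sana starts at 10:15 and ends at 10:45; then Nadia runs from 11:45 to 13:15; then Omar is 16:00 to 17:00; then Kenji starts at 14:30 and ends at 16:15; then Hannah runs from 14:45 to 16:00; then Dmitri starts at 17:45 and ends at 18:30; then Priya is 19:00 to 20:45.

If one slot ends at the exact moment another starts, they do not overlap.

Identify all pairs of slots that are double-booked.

Hannah & Kenji, Kenji & Omar

Check each pair: they overlap iff neither finishes before the other starts.
Sorted by start: Elena, Sana, Nadia, Kenji, Hannah, Omar, Dmitri, Priya.
Sana starts after Elena ends; Elena is clear from here.
Nadia starts after Sana ends; Sana is clear from here.
Kenji starts after Nadia ends; Nadia is clear from here.
Hannah starts before Kenji ends → Kenji and Hannah overlap.
Omar starts before Kenji ends → Kenji and Omar overlap.
Dmitri starts after Kenji ends; Kenji is clear from here.
Omar starts exactly when Hannah ends (back-to-back, no overlap); Hannah is clear from here.
Dmitri starts after Omar ends; Omar is clear from here.
Priya starts after Dmitri ends.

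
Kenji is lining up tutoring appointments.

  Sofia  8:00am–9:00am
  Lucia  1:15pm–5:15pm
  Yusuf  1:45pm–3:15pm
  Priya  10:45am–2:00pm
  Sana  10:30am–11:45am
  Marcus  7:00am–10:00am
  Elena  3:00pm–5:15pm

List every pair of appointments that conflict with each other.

Elena & Lucia, Elena & Yusuf, Lucia & Priya, Lucia & Yusuf, Marcus & Sofia, Priya & Sana, Priya & Yusuf

Check each pair: they overlap iff neither finishes before the other starts.
Sorted by start: Marcus, Sofia, Sana, Priya, Lucia, Yusuf, Elena.
Sofia starts before Marcus ends → Marcus and Sofia overlap.
Sana starts after Marcus ends — done with Marcus.
Sana starts after Sofia ends — done with Sofia.
Priya starts before Sana ends → Sana and Priya overlap.
Lucia starts after Sana ends — done with Sana.
Lucia starts before Priya ends → Priya and Lucia overlap.
Yusuf starts before Priya ends → Priya and Yusuf overlap.
Elena starts after Priya ends.
Yusuf starts before Lucia ends → Lucia and Yusuf overlap.
Elena starts before Lucia ends → Lucia and Elena overlap.
Elena starts before Yusuf ends → Yusuf and Elena overlap.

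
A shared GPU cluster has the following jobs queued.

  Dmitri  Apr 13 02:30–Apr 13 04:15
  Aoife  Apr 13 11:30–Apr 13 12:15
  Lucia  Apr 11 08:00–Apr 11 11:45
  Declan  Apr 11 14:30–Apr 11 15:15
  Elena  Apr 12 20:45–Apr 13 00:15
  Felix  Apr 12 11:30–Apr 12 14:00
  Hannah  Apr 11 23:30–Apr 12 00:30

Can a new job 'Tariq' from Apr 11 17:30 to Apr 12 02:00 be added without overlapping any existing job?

No — it overlaps Hannah

Lucia: ends Apr 11 11:45 at or before Tariq starts Apr 11 17:30 → clear.
Declan: ends Apr 11 15:15 at or before Tariq starts Apr 11 17:30 → clear.
Hannah: starts Apr 11 23:30 before Tariq ends Apr 12 02:00, and ends Apr 12 00:30 after Tariq starts Apr 11 17:30 → overlap.
Felix: starts Apr 12 11:30 at or after Tariq ends Apr 12 02:00 → clear.
Elena: starts Apr 12 20:45 at or after Tariq ends Apr 12 02:00 → clear.
Dmitri: starts Apr 13 02:30 at or after Tariq ends Apr 12 02:00 → clear.
Aoife: starts Apr 13 11:30 at or after Tariq ends Apr 12 02:00 → clear.
Tariq overlaps Hannah.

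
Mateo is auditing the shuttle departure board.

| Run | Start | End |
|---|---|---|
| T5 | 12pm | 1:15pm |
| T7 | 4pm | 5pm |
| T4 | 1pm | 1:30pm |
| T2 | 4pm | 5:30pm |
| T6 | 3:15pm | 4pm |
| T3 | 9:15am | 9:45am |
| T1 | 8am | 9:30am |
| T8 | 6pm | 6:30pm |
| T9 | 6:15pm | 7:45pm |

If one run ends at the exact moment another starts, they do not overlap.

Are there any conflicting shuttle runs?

Two intervals overlap when each starts before the other ends.
Sorted by start: T1, T3, T5, T4, T6, T2, T7, T8, T9.
T3 starts before T1 ends → T1 and T3 overlap.
That's a conflict, so the schedule is not conflict-free.

Yes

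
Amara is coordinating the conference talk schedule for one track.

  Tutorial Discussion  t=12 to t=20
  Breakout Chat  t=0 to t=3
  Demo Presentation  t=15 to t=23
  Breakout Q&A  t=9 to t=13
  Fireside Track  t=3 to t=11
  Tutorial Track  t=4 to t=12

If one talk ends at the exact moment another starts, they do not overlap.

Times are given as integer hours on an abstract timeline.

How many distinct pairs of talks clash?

5

Two intervals overlap when each starts before the other ends.
Sorted by start: Breakout Chat, Fireside Track, Tutorial Track, Breakout Q&A, Tutorial Discussion, Demo Presentation.
Fireside Track starts exactly when Breakout Chat ends (back-to-back, no overlap) — done with Breakout Chat.
Tutorial Track starts before Fireside Track ends → Fireside Track and Tutorial Track overlap.
Breakout Q&A starts before Fireside Track ends → Fireside Track and Breakout Q&A overlap.
Tutorial Discussion starts after Fireside Track ends — done with Fireside Track.
Breakout Q&A starts before Tutorial Track ends → Tutorial Track and Breakout Q&A overlap.
Tutorial Discussion starts exactly when Tutorial Track ends (back-to-back, no overlap) — done with Tutorial Track.
Tutorial Discussion starts before Breakout Q&A ends → Breakout Q&A and Tutorial Discussion overlap.
Demo Presentation starts after Breakout Q&A ends.
Demo Presentation starts before Tutorial Discussion ends → Tutorial Discussion and Demo Presentation overlap.
Overlapping pairs: Breakout Q&A & Fireside Track, Breakout Q&A & Tutorial Discussion, Breakout Q&A & Tutorial Track, Demo Presentation & Tutorial Discussion, Fireside Track & Tutorial Track — 5 in total.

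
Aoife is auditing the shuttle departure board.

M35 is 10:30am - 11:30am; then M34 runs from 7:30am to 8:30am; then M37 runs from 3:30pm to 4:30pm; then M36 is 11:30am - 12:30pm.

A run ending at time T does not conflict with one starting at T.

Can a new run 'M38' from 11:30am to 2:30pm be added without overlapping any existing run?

M34: ends 8:30am at or before M38 starts 11:30am → clear.
M35: ends 11:30am at or before M38 starts 11:30am → clear.
M36: starts 11:30am before M38 ends 2:30pm, and ends 12:30pm after M38 starts 11:30am → overlap.
M37: starts 3:30pm at or after M38 ends 2:30pm → clear.
M38 overlaps M36.

No — it overlaps M36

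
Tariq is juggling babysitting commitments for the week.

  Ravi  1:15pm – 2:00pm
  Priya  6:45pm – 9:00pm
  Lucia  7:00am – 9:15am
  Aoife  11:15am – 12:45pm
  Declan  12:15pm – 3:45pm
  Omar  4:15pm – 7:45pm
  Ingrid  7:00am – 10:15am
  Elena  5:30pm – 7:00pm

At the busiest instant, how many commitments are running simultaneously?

3

Sweep the timeline, counting +1 at each start and −1 at each end (ends before starts at a tie):
7:00am start Ingrid → 1
7:00am start Lucia → 2
9:15am end Lucia → 1
10:15am end Ingrid → 0
11:15am start Aoife → 1
12:15pm start Declan → 2
12:45pm end Aoife → 1
1:15pm start Ravi → 2
2:00pm end Ravi → 1
3:45pm end Declan → 0
4:15pm start Omar → 1
5:30pm start Elena → 2
6:45pm start Priya → 3
7:00pm end Elena → 2
7:45pm end Omar → 1
9:00pm end Priya → 0
Peak is 3, at 6:45pm (Elena, Omar, Priya).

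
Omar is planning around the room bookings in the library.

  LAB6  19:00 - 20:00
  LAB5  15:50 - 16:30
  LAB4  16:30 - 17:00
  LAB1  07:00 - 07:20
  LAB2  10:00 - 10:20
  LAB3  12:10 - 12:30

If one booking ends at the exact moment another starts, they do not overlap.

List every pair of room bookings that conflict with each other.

Check each pair: they overlap iff neither finishes before the other starts.
Sorted by start: LAB1, LAB2, LAB3, LAB5, LAB4, LAB6.
LAB2 starts after LAB1 ends; LAB1 is clear from here.
LAB3 starts after LAB2 ends; LAB2 is clear from here.
LAB5 starts after LAB3 ends; LAB3 is clear from here.
LAB4 starts exactly when LAB5 ends (back-to-back, no overlap); LAB5 is clear from here.
LAB6 starts after LAB4 ends.

no overlapping pairs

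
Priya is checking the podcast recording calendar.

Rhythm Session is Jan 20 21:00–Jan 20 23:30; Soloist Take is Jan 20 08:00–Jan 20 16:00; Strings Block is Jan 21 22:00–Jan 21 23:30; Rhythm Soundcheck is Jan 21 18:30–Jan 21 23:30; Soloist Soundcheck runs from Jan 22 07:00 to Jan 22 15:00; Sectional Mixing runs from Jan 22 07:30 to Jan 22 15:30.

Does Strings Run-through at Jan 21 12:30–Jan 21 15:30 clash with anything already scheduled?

No — it doesn't clash with anything

Soloist Take: ends Jan 20 16:00 at or before Strings Run-through starts Jan 21 12:30 → clear.
Rhythm Session: ends Jan 20 23:30 at or before Strings Run-through starts Jan 21 12:30 → clear.
Rhythm Soundcheck: starts Jan 21 18:30 at or after Strings Run-through ends Jan 21 15:30 → clear.
Strings Block: starts Jan 21 22:00 at or after Strings Run-through ends Jan 21 15:30 → clear.
Soloist Soundcheck: starts Jan 22 07:00 at or after Strings Run-through ends Jan 21 15:30 → clear.
Sectional Mixing: starts Jan 22 07:30 at or after Strings Run-through ends Jan 21 15:30 → clear.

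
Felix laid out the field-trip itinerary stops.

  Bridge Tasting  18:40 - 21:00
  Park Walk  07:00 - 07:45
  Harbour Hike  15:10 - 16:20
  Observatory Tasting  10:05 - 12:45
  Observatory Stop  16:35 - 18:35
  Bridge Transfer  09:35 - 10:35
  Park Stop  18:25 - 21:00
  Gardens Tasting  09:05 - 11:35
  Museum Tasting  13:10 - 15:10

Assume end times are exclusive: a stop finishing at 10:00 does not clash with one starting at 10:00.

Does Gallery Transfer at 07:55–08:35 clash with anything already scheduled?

No — it doesn't clash with anything

Park Walk: ends 07:45 at or before Gallery Transfer starts 07:55 → clear.
Gardens Tasting: starts 09:05 at or after Gallery Transfer ends 08:35 → clear.
Bridge Transfer: starts 09:35 at or after Gallery Transfer ends 08:35 → clear.
Observatory Tasting: starts 10:05 at or after Gallery Transfer ends 08:35 → clear.
Museum Tasting: starts 13:10 at or after Gallery Transfer ends 08:35 → clear.
Harbour Hike: starts 15:10 at or after Gallery Transfer ends 08:35 → clear.
Observatory Stop: starts 16:35 at or after Gallery Transfer ends 08:35 → clear.
Park Stop: starts 18:25 at or after Gallery Transfer ends 08:35 → clear.
Bridge Tasting: starts 18:40 at or after Gallery Transfer ends 08:35 → clear.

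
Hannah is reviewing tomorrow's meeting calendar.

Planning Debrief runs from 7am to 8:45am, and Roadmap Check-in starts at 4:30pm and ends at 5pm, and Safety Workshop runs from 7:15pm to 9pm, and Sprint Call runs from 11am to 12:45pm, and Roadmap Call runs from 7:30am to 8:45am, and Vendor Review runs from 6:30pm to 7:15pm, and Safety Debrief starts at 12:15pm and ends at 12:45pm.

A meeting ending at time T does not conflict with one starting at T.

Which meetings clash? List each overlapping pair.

Planning Debrief & Roadmap Call, Safety Debrief & Sprint Call

Sorted by start: Planning Debrief, Roadmap Call, Sprint Call, Safety Debrief, Roadmap Check-in, Vendor Review, Safety Workshop.
Roadmap Call starts before Planning Debrief ends → Planning Debrief and Roadmap Call overlap.
Sprint Call starts after Planning Debrief ends; Planning Debrief is clear from here.
Sprint Call starts after Roadmap Call ends; Roadmap Call is clear from here.
Safety Debrief starts before Sprint Call ends → Sprint Call and Safety Debrief overlap.
Roadmap Check-in starts after Sprint Call ends; Sprint Call is clear from here.
Roadmap Check-in starts after Safety Debrief ends; Safety Debrief is clear from here.
Vendor Review starts after Roadmap Check-in ends; Roadmap Check-in is clear from here.
Safety Workshop starts exactly when Vendor Review ends (back-to-back, no overlap).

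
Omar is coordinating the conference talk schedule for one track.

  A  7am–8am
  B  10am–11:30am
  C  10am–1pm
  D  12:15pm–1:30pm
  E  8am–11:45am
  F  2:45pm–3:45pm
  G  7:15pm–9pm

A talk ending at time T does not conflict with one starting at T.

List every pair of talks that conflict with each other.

B & C, B & E, C & D, C & E

Check each pair: they overlap iff neither finishes before the other starts.
Sorted by start: A, E, B, C, D, F, G.
E starts exactly when A ends (back-to-back, no overlap); A is clear from here.
B starts before E ends → E and B overlap.
C starts before E ends → E and C overlap.
D starts after E ends; E is clear from here.
C starts before B ends → B and C overlap.
D starts after B ends; B is clear from here.
D starts before C ends → C and D overlap.
F starts after C ends; C is clear from here.
F starts after D ends; D is clear from here.
G starts after F ends.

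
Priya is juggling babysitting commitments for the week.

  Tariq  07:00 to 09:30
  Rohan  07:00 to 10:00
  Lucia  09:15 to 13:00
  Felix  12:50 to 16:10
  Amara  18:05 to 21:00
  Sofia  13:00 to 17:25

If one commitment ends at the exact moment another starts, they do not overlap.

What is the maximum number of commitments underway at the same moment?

Sweep the timeline, counting +1 at each start and −1 at each end (ends before starts at a tie):
07:00 start Rohan → 1
07:00 start Tariq → 2
09:15 start Lucia → 3
09:30 end Tariq → 2
10:00 end Rohan → 1
12:50 start Felix → 2
13:00 end Lucia → 1
13:00 start Sofia → 2
16:10 end Felix → 1
17:25 end Sofia → 0
18:05 start Amara → 1
21:00 end Amara → 0
Peak is 3, at 09:15 (Lucia, Rohan, Tariq).

3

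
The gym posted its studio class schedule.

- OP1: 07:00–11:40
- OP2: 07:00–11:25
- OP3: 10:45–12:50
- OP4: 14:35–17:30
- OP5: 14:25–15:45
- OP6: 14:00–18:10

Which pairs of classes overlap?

Sorted by start: OP1, OP2, OP3, OP6, OP5, OP4.
OP2 starts before OP1 ends → OP1 and OP2 overlap.
OP3 starts before OP1 ends → OP1 and OP3 overlap.
OP6 starts after OP1 ends, so nothing later overlaps OP1 either.
OP3 starts before OP2 ends → OP2 and OP3 overlap.
OP6 starts after OP2 ends, so nothing later overlaps OP2 either.
OP6 starts after OP3 ends, so nothing later overlaps OP3 either.
OP5 starts before OP6 ends → OP6 and OP5 overlap.
OP4 starts before OP6 ends → OP6 and OP4 overlap.
OP4 starts before OP5 ends → OP5 and OP4 overlap.

OP1 & OP2, OP1 & OP3, OP2 & OP3, OP4 & OP5, OP4 & OP6, OP5 & OP6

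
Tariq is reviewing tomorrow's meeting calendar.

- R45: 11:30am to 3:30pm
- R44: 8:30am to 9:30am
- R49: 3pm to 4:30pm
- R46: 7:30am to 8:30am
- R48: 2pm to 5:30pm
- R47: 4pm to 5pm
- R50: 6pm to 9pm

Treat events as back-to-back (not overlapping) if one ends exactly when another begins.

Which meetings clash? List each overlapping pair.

Two intervals overlap when each starts before the other ends.
Sorted by start: R46, R44, R45, R48, R49, R47, R50.
R44 starts exactly when R46 ends (back-to-back, no overlap); R46 is clear from here.
R45 starts after R44 ends; R44 is clear from here.
R48 starts before R45 ends → R45 and R48 overlap.
R49 starts before R45 ends → R45 and R49 overlap.
R47 starts after R45 ends; R45 is clear from here.
R49 starts before R48 ends → R48 and R49 overlap.
R47 starts before R48 ends → R48 and R47 overlap.
R50 starts after R48 ends.
R47 starts before R49 ends → R49 and R47 overlap.
R50 starts after R49 ends.
R50 starts after R47 ends.

R45 & R48, R45 & R49, R47 & R48, R47 & R49, R48 & R49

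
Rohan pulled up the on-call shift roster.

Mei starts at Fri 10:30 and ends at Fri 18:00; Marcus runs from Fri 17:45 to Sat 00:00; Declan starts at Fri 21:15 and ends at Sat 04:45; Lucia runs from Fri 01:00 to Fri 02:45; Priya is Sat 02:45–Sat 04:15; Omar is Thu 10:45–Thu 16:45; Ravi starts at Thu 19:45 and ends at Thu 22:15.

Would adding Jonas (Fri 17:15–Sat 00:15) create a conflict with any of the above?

Yes — it overlaps Declan, Marcus, Mei

Omar: ends Thu 16:45 at or before Jonas starts Fri 17:15 → clear.
Ravi: ends Thu 22:15 at or before Jonas starts Fri 17:15 → clear.
Lucia: ends Fri 02:45 at or before Jonas starts Fri 17:15 → clear.
Mei: starts Fri 10:30 before Jonas ends Sat 00:15, and ends Fri 18:00 after Jonas starts Fri 17:15 → overlap.
Marcus: starts Fri 17:45 before Jonas ends Sat 00:15, and ends Sat 00:00 after Jonas starts Fri 17:15 → overlap.
Declan: starts Fri 21:15 before Jonas ends Sat 00:15, and ends Sat 04:45 after Jonas starts Fri 17:15 → overlap.
Priya: starts Sat 02:45 at or after Jonas ends Sat 00:15 → clear.
Jonas overlaps Mei, Marcus, Declan.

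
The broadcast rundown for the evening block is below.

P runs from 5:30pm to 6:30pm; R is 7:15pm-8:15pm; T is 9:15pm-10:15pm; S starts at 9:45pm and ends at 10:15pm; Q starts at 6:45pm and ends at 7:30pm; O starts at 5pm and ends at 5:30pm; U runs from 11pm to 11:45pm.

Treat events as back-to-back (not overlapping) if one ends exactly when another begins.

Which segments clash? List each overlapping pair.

Sorted by start: O, P, Q, R, T, S, U.
P starts exactly when O ends (back-to-back, no overlap), so nothing later overlaps O either.
Q starts after P ends, so nothing later overlaps P either.
R starts before Q ends → Q and R overlap.
T starts after Q ends, so nothing later overlaps Q either.
T starts after R ends, so nothing later overlaps R either.
S starts before T ends → T and S overlap.
U starts after T ends.
U starts after S ends.

Q & R, S & T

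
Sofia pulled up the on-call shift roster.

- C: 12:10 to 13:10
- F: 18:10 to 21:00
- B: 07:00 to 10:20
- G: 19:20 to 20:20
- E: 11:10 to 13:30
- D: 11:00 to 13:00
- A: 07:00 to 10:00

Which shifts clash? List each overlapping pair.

Check each pair: they overlap iff neither finishes before the other starts.
Sorted by start: A, B, D, E, C, F, G.
B starts before A ends → A and B overlap.
D starts after A ends — done with A.
D starts after B ends — done with B.
E starts before D ends → D and E overlap.
C starts before D ends → D and C overlap.
F starts after D ends — done with D.
C starts before E ends → E and C overlap.
F starts after E ends — done with E.
F starts after C ends — done with C.
G starts before F ends → F and G overlap.

A & B, C & D, C & E, D & E, F & G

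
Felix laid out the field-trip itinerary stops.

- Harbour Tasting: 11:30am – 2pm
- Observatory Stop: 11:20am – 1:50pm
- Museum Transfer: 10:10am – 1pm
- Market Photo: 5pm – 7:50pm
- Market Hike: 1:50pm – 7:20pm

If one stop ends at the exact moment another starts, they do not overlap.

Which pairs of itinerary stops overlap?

Two intervals overlap when each starts before the other ends.
Sorted by start: Museum Transfer, Observatory Stop, Harbour Tasting, Market Hike, Market Photo.
Observatory Stop starts before Museum Transfer ends → Museum Transfer and Observatory Stop overlap.
Harbour Tasting starts before Museum Transfer ends → Museum Transfer and Harbour Tasting overlap.
Market Hike starts after Museum Transfer ends, so Museum Transfer has no further overlaps.
Harbour Tasting starts before Observatory Stop ends → Observatory Stop and Harbour Tasting overlap.
Market Hike starts exactly when Observatory Stop ends (back-to-back, no overlap), so Observatory Stop has no further overlaps.
Market Hike starts before Harbour Tasting ends → Harbour Tasting and Market Hike overlap.
Market Photo starts after Harbour Tasting ends.
Market Photo starts before Market Hike ends → Market Hike and Market Photo overlap.

Harbour Tasting & Market Hike, Harbour Tasting & Museum Transfer, Harbour Tasting & Observatory Stop, Market Hike & Market Photo, Museum Transfer & Observatory Stop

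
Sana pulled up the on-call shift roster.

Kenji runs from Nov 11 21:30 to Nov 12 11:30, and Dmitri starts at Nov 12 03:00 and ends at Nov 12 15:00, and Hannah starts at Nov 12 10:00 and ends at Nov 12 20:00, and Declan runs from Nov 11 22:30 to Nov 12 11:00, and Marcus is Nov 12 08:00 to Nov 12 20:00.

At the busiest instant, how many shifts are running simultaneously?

5

Sweep the timeline, counting +1 at each start and −1 at each end (ends before starts at a tie):
Nov 11 21:30 start Kenji → 1
Nov 11 22:30 start Declan → 2
Nov 12 03:00 start Dmitri → 3
Nov 12 08:00 start Marcus → 4
Nov 12 10:00 start Hannah → 5
Nov 12 11:00 end Declan → 4
Nov 12 11:30 end Kenji → 3
Nov 12 15:00 end Dmitri → 2
Nov 12 20:00 end Hannah → 1
Nov 12 20:00 end Marcus → 0
Peak is 5, at Nov 12 10:00 (Declan, Dmitri, Hannah, Kenji, Marcus).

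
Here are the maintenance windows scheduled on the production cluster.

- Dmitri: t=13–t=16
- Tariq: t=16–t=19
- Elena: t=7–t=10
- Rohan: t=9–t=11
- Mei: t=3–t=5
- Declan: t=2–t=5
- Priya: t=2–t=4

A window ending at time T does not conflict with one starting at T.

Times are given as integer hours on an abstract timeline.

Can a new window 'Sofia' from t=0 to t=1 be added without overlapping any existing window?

Declan: starts t=2 at or after Sofia ends t=1 → clear.
Priya: starts t=2 at or after Sofia ends t=1 → clear.
Mei: starts t=3 at or after Sofia ends t=1 → clear.
Elena: starts t=7 at or after Sofia ends t=1 → clear.
Rohan: starts t=9 at or after Sofia ends t=1 → clear.
Dmitri: starts t=13 at or after Sofia ends t=1 → clear.
Tariq: starts t=16 at or after Sofia ends t=1 → clear.

Yes — the slot is free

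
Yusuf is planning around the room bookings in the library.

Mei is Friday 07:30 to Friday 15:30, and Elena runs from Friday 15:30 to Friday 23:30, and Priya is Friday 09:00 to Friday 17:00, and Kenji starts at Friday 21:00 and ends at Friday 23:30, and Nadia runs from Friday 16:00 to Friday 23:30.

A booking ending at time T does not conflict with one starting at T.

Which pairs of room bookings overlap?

Elena & Kenji, Elena & Nadia, Elena & Priya, Kenji & Nadia, Mei & Priya, Nadia & Priya

Sorted by start: Mei, Priya, Elena, Nadia, Kenji.
Priya starts before Mei ends → Mei and Priya overlap.
Elena starts exactly when Mei ends (back-to-back, no overlap) — done with Mei.
Elena starts before Priya ends → Priya and Elena overlap.
Nadia starts before Priya ends → Priya and Nadia overlap.
Kenji starts after Priya ends.
Nadia starts before Elena ends → Elena and Nadia overlap.
Kenji starts before Elena ends → Elena and Kenji overlap.
Kenji starts before Nadia ends → Nadia and Kenji overlap.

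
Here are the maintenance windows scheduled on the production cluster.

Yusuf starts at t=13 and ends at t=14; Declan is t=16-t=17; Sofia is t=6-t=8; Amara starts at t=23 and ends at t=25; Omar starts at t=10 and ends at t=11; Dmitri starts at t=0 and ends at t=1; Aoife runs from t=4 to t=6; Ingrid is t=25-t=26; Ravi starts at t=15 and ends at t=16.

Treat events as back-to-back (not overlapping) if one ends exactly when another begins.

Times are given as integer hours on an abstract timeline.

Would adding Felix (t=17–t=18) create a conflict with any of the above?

No — it doesn't clash with anything

Dmitri: ends t=1 at or before Felix starts t=17 → clear.
Aoife: ends t=6 at or before Felix starts t=17 → clear.
Sofia: ends t=8 at or before Felix starts t=17 → clear.
Omar: ends t=11 at or before Felix starts t=17 → clear.
Yusuf: ends t=14 at or before Felix starts t=17 → clear.
Ravi: ends t=16 at or before Felix starts t=17 → clear.
Declan: ends t=17 at or before Felix starts t=17 → clear.
Amara: starts t=23 at or after Felix ends t=18 → clear.
Ingrid: starts t=25 at or after Felix ends t=18 → clear.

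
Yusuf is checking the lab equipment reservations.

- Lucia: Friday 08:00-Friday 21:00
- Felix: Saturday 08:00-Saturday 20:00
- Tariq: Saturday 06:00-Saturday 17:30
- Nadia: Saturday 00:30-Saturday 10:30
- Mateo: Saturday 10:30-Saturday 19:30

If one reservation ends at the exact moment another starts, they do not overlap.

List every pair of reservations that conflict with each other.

Two intervals overlap when each starts before the other ends.
Sorted by start: Lucia, Nadia, Tariq, Felix, Mateo.
Nadia starts after Lucia ends — done with Lucia.
Tariq starts before Nadia ends → Nadia and Tariq overlap.
Felix starts before Nadia ends → Nadia and Felix overlap.
Mateo starts exactly when Nadia ends (back-to-back, no overlap).
Felix starts before Tariq ends → Tariq and Felix overlap.
Mateo starts before Tariq ends → Tariq and Mateo overlap.
Mateo starts before Felix ends → Felix and Mateo overlap.

Felix & Mateo, Felix & Nadia, Felix & Tariq, Mateo & Tariq, Nadia & Tariq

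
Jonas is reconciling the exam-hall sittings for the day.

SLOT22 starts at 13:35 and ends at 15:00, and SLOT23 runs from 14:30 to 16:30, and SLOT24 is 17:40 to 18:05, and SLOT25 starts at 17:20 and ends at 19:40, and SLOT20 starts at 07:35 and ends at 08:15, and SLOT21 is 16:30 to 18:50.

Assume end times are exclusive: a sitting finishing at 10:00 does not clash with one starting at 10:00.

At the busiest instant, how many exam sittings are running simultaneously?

3

Sweep the timeline, counting +1 at each start and −1 at each end (ends before starts at a tie):
07:35 start SLOT20 → 1
08:15 end SLOT20 → 0
13:35 start SLOT22 → 1
14:30 start SLOT23 → 2
15:00 end SLOT22 → 1
16:30 end SLOT23 → 0
16:30 start SLOT21 → 1
17:20 start SLOT25 → 2
17:40 start SLOT24 → 3
18:05 end SLOT24 → 2
18:50 end SLOT21 → 1
19:40 end SLOT25 → 0
Peak is 3, at 17:40 (SLOT21, SLOT24, SLOT25).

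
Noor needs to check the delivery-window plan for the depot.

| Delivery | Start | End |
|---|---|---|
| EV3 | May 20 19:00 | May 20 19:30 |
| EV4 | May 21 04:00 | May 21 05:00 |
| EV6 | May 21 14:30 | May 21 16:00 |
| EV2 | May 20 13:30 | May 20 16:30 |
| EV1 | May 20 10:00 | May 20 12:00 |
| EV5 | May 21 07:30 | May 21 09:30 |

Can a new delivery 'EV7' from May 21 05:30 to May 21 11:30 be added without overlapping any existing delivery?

No — it overlaps EV5

EV1: ends May 20 12:00 at or before EV7 starts May 21 05:30 → clear.
EV2: ends May 20 16:30 at or before EV7 starts May 21 05:30 → clear.
EV3: ends May 20 19:30 at or before EV7 starts May 21 05:30 → clear.
EV4: ends May 21 05:00 at or before EV7 starts May 21 05:30 → clear.
EV5: starts May 21 07:30 before EV7 ends May 21 11:30, and ends May 21 09:30 after EV7 starts May 21 05:30 → overlap.
EV6: starts May 21 14:30 at or after EV7 ends May 21 11:30 → clear.
EV7 overlaps EV5.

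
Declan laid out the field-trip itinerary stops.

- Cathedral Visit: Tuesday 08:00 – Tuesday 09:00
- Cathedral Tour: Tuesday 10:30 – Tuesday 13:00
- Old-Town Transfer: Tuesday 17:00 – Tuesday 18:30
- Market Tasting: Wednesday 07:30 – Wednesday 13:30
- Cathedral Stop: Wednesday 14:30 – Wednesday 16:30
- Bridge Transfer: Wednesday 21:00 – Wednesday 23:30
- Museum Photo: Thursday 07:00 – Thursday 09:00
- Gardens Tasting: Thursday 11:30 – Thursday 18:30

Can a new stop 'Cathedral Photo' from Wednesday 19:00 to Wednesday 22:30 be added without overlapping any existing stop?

No — it overlaps Bridge Transfer

Cathedral Visit: ends Tuesday 09:00 at or before Cathedral Photo starts Wednesday 19:00 → clear.
Cathedral Tour: ends Tuesday 13:00 at or before Cathedral Photo starts Wednesday 19:00 → clear.
Old-Town Transfer: ends Tuesday 18:30 at or before Cathedral Photo starts Wednesday 19:00 → clear.
Market Tasting: ends Wednesday 13:30 at or before Cathedral Photo starts Wednesday 19:00 → clear.
Cathedral Stop: ends Wednesday 16:30 at or before Cathedral Photo starts Wednesday 19:00 → clear.
Bridge Transfer: starts Wednesday 21:00 before Cathedral Photo ends Wednesday 22:30, and ends Wednesday 23:30 after Cathedral Photo starts Wednesday 19:00 → overlap.
Museum Photo: starts Thursday 07:00 at or after Cathedral Photo ends Wednesday 22:30 → clear.
Gardens Tasting: starts Thursday 11:30 at or after Cathedral Photo ends Wednesday 22:30 → clear.
Cathedral Photo overlaps Bridge Transfer.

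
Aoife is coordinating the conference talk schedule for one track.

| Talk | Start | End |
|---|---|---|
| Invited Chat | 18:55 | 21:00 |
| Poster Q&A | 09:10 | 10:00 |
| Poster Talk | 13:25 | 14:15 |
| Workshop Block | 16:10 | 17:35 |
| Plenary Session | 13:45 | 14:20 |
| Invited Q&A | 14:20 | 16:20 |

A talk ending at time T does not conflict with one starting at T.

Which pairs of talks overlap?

Invited Q&A & Workshop Block, Plenary Session & Poster Talk

Check each pair: they overlap iff neither finishes before the other starts.
Sorted by start: Poster Q&A, Poster Talk, Plenary Session, Invited Q&A, Workshop Block, Invited Chat.
Poster Talk starts after Poster Q&A ends; Poster Q&A is clear from here.
Plenary Session starts before Poster Talk ends → Poster Talk and Plenary Session overlap.
Invited Q&A starts after Poster Talk ends; Poster Talk is clear from here.
Invited Q&A starts exactly when Plenary Session ends (back-to-back, no overlap); Plenary Session is clear from here.
Workshop Block starts before Invited Q&A ends → Invited Q&A and Workshop Block overlap.
Invited Chat starts after Invited Q&A ends.
Invited Chat starts after Workshop Block ends.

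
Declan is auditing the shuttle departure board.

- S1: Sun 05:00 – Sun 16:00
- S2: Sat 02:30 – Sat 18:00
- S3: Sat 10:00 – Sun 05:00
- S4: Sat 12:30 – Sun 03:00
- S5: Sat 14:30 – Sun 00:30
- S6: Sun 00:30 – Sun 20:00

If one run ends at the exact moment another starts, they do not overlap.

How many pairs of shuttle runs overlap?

Check each pair: they overlap iff neither finishes before the other starts.
Sorted by start: S2, S3, S4, S5, S6, S1.
S3 starts before S2 ends → S2 and S3 overlap.
S4 starts before S2 ends → S2 and S4 overlap.
S5 starts before S2 ends → S2 and S5 overlap.
S6 starts after S2 ends, so S2 has no further overlaps.
S4 starts before S3 ends → S3 and S4 overlap.
S5 starts before S3 ends → S3 and S5 overlap.
S6 starts before S3 ends → S3 and S6 overlap.
S1 starts exactly when S3 ends (back-to-back, no overlap).
S5 starts before S4 ends → S4 and S5 overlap.
S6 starts before S4 ends → S4 and S6 overlap.
S1 starts after S4 ends.
S6 starts exactly when S5 ends (back-to-back, no overlap), so S5 has no further overlaps.
S1 starts before S6 ends → S6 and S1 overlap.
Overlapping pairs: S1 & S6, S2 & S3, S2 & S4, S2 & S5, S3 & S4, S3 & S5, S3 & S6, S4 & S5, S4 & S6 — 9 in total.

9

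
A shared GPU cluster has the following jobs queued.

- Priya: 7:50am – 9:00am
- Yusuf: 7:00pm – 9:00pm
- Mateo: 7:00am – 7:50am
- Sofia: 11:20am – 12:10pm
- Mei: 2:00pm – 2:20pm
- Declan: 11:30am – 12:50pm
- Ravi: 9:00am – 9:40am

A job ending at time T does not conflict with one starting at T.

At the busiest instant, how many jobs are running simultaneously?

2

Walk through starts and ends in time order (an end at T is processed before a start at T):
7:00am start Mateo → 1
7:50am end Mateo → 0
7:50am start Priya → 1
9:00am end Priya → 0
9:00am start Ravi → 1
9:40am end Ravi → 0
11:20am start Sofia → 1
11:30am start Declan → 2
12:10pm end Sofia → 1
12:50pm end Declan → 0
2:00pm start Mei → 1
2:20pm end Mei → 0
7:00pm start Yusuf → 1
9:00pm end Yusuf → 0
Peak is 2, at 11:30am (Declan, Sofia).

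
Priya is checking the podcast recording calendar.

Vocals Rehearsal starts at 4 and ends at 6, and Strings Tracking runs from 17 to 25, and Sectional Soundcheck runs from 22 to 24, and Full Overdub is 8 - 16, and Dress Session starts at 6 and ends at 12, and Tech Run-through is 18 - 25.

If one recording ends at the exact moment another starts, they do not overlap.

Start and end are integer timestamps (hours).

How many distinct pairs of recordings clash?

Sorted by start: Vocals Rehearsal, Dress Session, Full Overdub, Strings Tracking, Tech Run-through, Sectional Soundcheck.
Dress Session starts exactly when Vocals Rehearsal ends (back-to-back, no overlap) — done with Vocals Rehearsal.
Full Overdub starts before Dress Session ends → Dress Session and Full Overdub overlap.
Strings Tracking starts after Dress Session ends — done with Dress Session.
Strings Tracking starts after Full Overdub ends — done with Full Overdub.
Tech Run-through starts before Strings Tracking ends → Strings Tracking and Tech Run-through overlap.
Sectional Soundcheck starts before Strings Tracking ends → Strings Tracking and Sectional Soundcheck overlap.
Sectional Soundcheck starts before Tech Run-through ends → Tech Run-through and Sectional Soundcheck overlap.
Overlapping pairs: Dress Session & Full Overdub, Sectional Soundcheck & Strings Tracking, Sectional Soundcheck & Tech Run-through, Strings Tracking & Tech Run-through — 4 in total.

4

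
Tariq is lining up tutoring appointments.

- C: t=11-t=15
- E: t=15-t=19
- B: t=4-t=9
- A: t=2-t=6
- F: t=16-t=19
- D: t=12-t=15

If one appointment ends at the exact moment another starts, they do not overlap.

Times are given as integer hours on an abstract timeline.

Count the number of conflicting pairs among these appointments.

Sorted by start: A, B, C, D, E, F.
B starts before A ends → A and B overlap.
C starts after A ends, so A has no further overlaps.
C starts after B ends, so B has no further overlaps.
D starts before C ends → C and D overlap.
E starts exactly when C ends (back-to-back, no overlap), so C has no further overlaps.
E starts exactly when D ends (back-to-back, no overlap), so D has no further overlaps.
F starts before E ends → E and F overlap.
Overlapping pairs: A & B, C & D, E & F — 3 in total.

3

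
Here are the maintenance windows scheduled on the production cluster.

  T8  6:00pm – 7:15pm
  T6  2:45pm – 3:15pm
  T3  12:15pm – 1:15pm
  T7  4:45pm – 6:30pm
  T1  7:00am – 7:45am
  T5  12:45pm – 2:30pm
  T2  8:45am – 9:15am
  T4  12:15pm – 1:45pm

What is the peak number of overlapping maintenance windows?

3

Sort all start/end points and keep a running count:
7:00am start T1 → 1
7:45am end T1 → 0
8:45am start T2 → 1
9:15am end T2 → 0
12:15pm start T3 → 1
12:15pm start T4 → 2
12:45pm start T5 → 3
1:15pm end T3 → 2
1:45pm end T4 → 1
2:30pm end T5 → 0
2:45pm start T6 → 1
3:15pm end T6 → 0
4:45pm start T7 → 1
6:00pm start T8 → 2
6:30pm end T7 → 1
7:15pm end T8 → 0
Peak is 3, at 12:45pm (T3, T4, T5).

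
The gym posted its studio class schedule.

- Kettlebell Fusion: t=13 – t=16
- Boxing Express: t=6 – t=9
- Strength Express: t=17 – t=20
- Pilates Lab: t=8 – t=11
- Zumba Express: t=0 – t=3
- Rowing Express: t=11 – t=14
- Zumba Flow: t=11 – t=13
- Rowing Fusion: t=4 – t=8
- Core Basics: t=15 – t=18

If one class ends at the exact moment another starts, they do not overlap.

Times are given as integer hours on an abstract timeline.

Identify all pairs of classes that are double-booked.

Boxing Express & Pilates Lab, Boxing Express & Rowing Fusion, Core Basics & Kettlebell Fusion, Core Basics & Strength Express, Kettlebell Fusion & Rowing Express, Rowing Express & Zumba Flow

Sorted by start: Zumba Express, Rowing Fusion, Boxing Express, Pilates Lab, Rowing Express, Zumba Flow, Kettlebell Fusion, Core Basics, Strength Express.
Rowing Fusion starts after Zumba Express ends — done with Zumba Express.
Boxing Express starts before Rowing Fusion ends → Rowing Fusion and Boxing Express overlap.
Pilates Lab starts exactly when Rowing Fusion ends (back-to-back, no overlap) — done with Rowing Fusion.
Pilates Lab starts before Boxing Express ends → Boxing Express and Pilates Lab overlap.
Rowing Express starts after Boxing Express ends — done with Boxing Express.
Rowing Express starts exactly when Pilates Lab ends (back-to-back, no overlap) — done with Pilates Lab.
Zumba Flow starts before Rowing Express ends → Rowing Express and Zumba Flow overlap.
Kettlebell Fusion starts before Rowing Express ends → Rowing Express and Kettlebell Fusion overlap.
Core Basics starts after Rowing Express ends — done with Rowing Express.
Kettlebell Fusion starts exactly when Zumba Flow ends (back-to-back, no overlap) — done with Zumba Flow.
Core Basics starts before Kettlebell Fusion ends → Kettlebell Fusion and Core Basics overlap.
Strength Express starts after Kettlebell Fusion ends.
Strength Express starts before Core Basics ends → Core Basics and Strength Express overlap.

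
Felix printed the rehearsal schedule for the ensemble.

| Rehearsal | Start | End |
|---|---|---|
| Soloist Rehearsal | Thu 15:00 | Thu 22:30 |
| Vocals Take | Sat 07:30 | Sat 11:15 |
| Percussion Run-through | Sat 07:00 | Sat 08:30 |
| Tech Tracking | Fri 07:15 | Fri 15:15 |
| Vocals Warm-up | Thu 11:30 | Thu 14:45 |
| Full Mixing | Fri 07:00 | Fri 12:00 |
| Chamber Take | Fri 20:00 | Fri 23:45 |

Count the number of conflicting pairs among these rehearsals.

2

Check each pair: they overlap iff neither finishes before the other starts.
Sorted by start: Vocals Warm-up, Soloist Rehearsal, Full Mixing, Tech Tracking, Chamber Take, Percussion Run-through, Vocals Take.
Soloist Rehearsal starts after Vocals Warm-up ends, so Vocals Warm-up has no further overlaps.
Full Mixing starts after Soloist Rehearsal ends, so Soloist Rehearsal has no further overlaps.
Tech Tracking starts before Full Mixing ends → Full Mixing and Tech Tracking overlap.
Chamber Take starts after Full Mixing ends, so Full Mixing has no further overlaps.
Chamber Take starts after Tech Tracking ends, so Tech Tracking has no further overlaps.
Percussion Run-through starts after Chamber Take ends, so Chamber Take has no further overlaps.
Vocals Take starts before Percussion Run-through ends → Percussion Run-through and Vocals Take overlap.
Overlapping pairs: Full Mixing & Tech Tracking, Percussion Run-through & Vocals Take — 2 in total.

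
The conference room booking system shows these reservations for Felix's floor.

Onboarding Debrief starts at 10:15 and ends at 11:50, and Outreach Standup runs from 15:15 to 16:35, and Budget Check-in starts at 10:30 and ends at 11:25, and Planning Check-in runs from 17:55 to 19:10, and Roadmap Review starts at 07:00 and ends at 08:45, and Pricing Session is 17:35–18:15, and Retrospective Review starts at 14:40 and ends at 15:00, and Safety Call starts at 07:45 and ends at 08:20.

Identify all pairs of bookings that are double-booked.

Two intervals overlap when each starts before the other ends.
Sorted by start: Roadmap Review, Safety Call, Onboarding Debrief, Budget Check-in, Retrospective Review, Outreach Standup, Pricing Session, Planning Check-in.
Safety Call starts before Roadmap Review ends → Roadmap Review and Safety Call overlap.
Onboarding Debrief starts after Roadmap Review ends; Roadmap Review is clear from here.
Onboarding Debrief starts after Safety Call ends; Safety Call is clear from here.
Budget Check-in starts before Onboarding Debrief ends → Onboarding Debrief and Budget Check-in overlap.
Retrospective Review starts after Onboarding Debrief ends; Onboarding Debrief is clear from here.
Retrospective Review starts after Budget Check-in ends; Budget Check-in is clear from here.
Outreach Standup starts after Retrospective Review ends; Retrospective Review is clear from here.
Pricing Session starts after Outreach Standup ends; Outreach Standup is clear from here.
Planning Check-in starts before Pricing Session ends → Pricing Session and Planning Check-in overlap.

Budget Check-in & Onboarding Debrief, Planning Check-in & Pricing Session, Roadmap Review & Safety Call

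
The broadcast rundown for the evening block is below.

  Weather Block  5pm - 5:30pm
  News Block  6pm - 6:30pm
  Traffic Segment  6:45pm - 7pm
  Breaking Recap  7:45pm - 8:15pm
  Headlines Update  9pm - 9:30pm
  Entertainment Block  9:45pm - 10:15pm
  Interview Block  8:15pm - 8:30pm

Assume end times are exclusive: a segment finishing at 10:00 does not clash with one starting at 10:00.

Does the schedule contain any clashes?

No

Sorted by start: Weather Block, News Block, Traffic Segment, Breaking Recap, Interview Block, Headlines Update, Entertainment Block.
News Block starts after Weather Block ends, so nothing later overlaps Weather Block either.
Traffic Segment starts after News Block ends, so nothing later overlaps News Block either.
Breaking Recap starts after Traffic Segment ends, so nothing later overlaps Traffic Segment either.
Interview Block starts exactly when Breaking Recap ends (back-to-back, no overlap), so nothing later overlaps Breaking Recap either.
Headlines Update starts after Interview Block ends, so nothing later overlaps Interview Block either.
Entertainment Block starts after Headlines Update ends.
Every pair is clear; the schedule has no overlaps.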